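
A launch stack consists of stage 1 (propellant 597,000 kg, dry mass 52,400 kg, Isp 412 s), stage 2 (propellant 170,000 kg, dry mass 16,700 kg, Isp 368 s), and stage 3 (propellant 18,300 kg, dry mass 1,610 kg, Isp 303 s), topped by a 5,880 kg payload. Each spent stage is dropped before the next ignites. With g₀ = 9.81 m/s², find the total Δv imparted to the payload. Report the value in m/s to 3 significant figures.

Ignition mass of stage 1 = 597,000+52,400 + 170,000+16,700 + 18,300+1,610 + 5,880 = 861,890 kg.
Stage 1: m₀ = 861,890 kg, m_f = 861,890 − 597,000 = 264,890 kg; Δv = 412×9.81×ln(3.254) = 4041.7×1.1798 ≈ 4768 m/s.
Stage 2: m₀ = 212,490 kg, m_f = 212,490 − 170,000 = 42,490 kg; Δv = 368×9.81×ln(5.001) = 3610.1×1.6096 ≈ 5811 m/s.
Stage 3: m₀ = 25,790 kg, m_f = 25,790 − 18,300 = 7,490 kg; Δv = 303×9.81×ln(3.443) = 2972.4×1.2364 ≈ 3675 m/s.
Total Δv = 4768 + 5811 + 3675 = 14254 m/s.

Δv ≈ 14300 m/s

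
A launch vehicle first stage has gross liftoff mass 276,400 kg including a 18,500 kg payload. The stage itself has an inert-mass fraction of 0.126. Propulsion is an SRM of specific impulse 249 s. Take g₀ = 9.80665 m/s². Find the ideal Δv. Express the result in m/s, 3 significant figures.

Stage wet mass = m₀ − payload = 276,400 − 18,500 = 257,900 kg.
Stage dry mass = ε × stage wet mass = 0.126 × 257,900 = 32,495.4 kg.
Burnout mass m_f = stage dry + payload = 32,495.4 + 18,500 = 50,995.4 kg.
v_e = Isp · g₀ = 249 × 9.80665 = 2441.9 m/s.
Δv = v_e · ln(276,400/50,995.4) = 2441.9 × ln(5.42) = 2441.9 × 1.6901 ≈ 4127 m/s.

Δv ≈ 4130 m/s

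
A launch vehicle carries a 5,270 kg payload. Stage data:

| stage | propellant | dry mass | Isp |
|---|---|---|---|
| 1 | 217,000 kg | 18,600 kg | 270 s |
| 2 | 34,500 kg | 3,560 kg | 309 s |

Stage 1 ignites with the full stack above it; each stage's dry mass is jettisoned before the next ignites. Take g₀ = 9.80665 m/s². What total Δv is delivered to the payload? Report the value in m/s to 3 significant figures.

Δv ≈ 8810 m/s

Ignition mass of stage 1 = 217,000+18,600 + 34,500+3,560 + 5,270 = 278,930 kg.
Stage 1: m₀ = 278,930 kg, m_f = 278,930 − 217,000 = 61,930 kg; Δv = 270×9.80665×ln(4.504) = 2647.8×1.5050 ≈ 3985 m/s.
Stage 2: m₀ = 43,330 kg, m_f = 43,330 − 34,500 = 8,830 kg; Δv = 309×9.80665×ln(4.907) = 3030.3×1.5907 ≈ 4820 m/s.
Total Δv = 3985 + 4820 = 8805 m/s.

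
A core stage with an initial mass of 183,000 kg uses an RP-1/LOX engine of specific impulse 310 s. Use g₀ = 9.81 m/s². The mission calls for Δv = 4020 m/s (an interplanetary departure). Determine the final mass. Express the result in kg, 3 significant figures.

final mass ≈ 48800 kg

v_e = Isp · g₀ = 310 × 9.81 = 3041.1 m/s.
By the Tsiolkovsky rocket equation, m₀/m_f = exp(Δv / v_e) = exp(4020 / 3041.1) = exp(1.3219) = 3.7505.
m_f = m₀ / 3.7505 = 183,000 / 3.7505 = 48,793.5 kg.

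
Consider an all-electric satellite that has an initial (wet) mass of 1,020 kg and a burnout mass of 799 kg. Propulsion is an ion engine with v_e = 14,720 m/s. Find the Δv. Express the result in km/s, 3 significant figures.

By the Tsiolkovsky rocket equation, Δv = v_e · ln(m₀/m_f) = 14720.0 × ln(1.277) = 14720.0 × 0.2442 ≈ 3594.6 m/s.

Δv ≈ 3.59 km/s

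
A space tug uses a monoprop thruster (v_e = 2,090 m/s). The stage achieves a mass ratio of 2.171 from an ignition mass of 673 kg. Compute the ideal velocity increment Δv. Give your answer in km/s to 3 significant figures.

Δv ≈ 1.62 km/s

Δv = v_e · ln(2.171) = 2090.0 × 0.7752 ≈ 1620.1 m/s.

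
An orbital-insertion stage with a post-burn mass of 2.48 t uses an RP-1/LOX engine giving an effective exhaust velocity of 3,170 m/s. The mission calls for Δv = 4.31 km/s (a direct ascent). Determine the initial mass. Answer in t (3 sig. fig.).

m₀/m_f = exp(Δv / v_e) = exp(4310 / 3170.0) = exp(1.3596) = 3.8947.
m₀ = m_f × 3.8947 = 2.48 × 3.8947 = 9.65886 t.

initial mass ≈ 9.66 t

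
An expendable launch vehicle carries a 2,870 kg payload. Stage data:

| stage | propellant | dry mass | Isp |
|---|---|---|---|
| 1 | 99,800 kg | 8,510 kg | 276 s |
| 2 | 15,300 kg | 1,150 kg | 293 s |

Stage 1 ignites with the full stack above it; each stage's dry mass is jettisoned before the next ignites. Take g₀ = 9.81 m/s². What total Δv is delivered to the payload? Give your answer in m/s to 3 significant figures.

Ignition mass of stage 1 = 99,800+8,510 + 15,300+1,150 + 2,870 = 127,630 kg.
Stage 1: m₀ = 127,630 kg, m_f = 127,630 − 99,800 = 27,830 kg; Δv = 276×9.81×ln(4.586) = 2707.6×1.5230 ≈ 4124 m/s.
Stage 2: m₀ = 19,320 kg, m_f = 19,320 − 15,300 = 4,020 kg; Δv = 293×9.81×ln(4.806) = 2874.3×1.5699 ≈ 4512 m/s.
Total Δv = 4124 + 4512 = 8636 m/s.

Δv ≈ 8640 m/s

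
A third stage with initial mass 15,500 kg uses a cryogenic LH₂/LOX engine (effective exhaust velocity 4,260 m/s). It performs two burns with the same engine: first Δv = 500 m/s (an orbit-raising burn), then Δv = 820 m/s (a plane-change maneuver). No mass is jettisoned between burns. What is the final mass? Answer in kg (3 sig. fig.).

final mass ≈ 11400 kg

After the first burn: m = 15500 × exp(−500/4260.0) = 15500 × 0.88926 = 13,783.5 kg.
After the second burn: m = 13,783.5 × exp(−820/4260.0) = 13,783.5 × 0.82490 = 11,370 kg.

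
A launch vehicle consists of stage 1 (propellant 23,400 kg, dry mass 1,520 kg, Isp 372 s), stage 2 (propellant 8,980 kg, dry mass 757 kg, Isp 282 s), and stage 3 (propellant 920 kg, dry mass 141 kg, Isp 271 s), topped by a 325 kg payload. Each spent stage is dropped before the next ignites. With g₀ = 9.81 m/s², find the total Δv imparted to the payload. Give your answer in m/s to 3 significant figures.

Ignition mass of stage 1 = 23,400+1,520 + 8,980+757 + 920+141 + 325 = 36,043 kg.
Stage 1: m₀ = 36,043 kg, m_f = 36,043 − 23,400 = 12,643 kg; Δv = 372×9.81×ln(2.851) = 3649.3×1.0476 ≈ 3823 m/s.
Stage 2: m₀ = 11,123 kg, m_f = 11,123 − 8,980 = 2,143 kg; Δv = 282×9.81×ln(5.19) = 2766.4×1.6468 ≈ 4556 m/s.
Stage 3: m₀ = 1,386 kg, m_f = 1,386 − 920 = 466 kg; Δv = 271×9.81×ln(2.974) = 2658.5×1.0900 ≈ 2898 m/s.
Total Δv = 3823 + 4556 + 2898 = 11277 m/s.

Δv ≈ 11300 m/s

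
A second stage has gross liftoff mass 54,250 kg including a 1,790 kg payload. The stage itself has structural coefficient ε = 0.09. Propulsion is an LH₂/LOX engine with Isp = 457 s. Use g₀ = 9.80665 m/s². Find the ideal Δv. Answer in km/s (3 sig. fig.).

Δv ≈ 9.50 km/s

Stage wet mass = m₀ − payload = 54,250 − 1,790 = 52,460 kg.
Stage dry mass = ε × stage wet mass = 0.09 × 52,460 = 4,721.4 kg.
Burnout mass m_f = stage dry + payload = 4,721.4 + 1,790 = 6,511.4 kg.
v_e = Isp · g₀ = 457 × 9.80665 = 4481.6 m/s.
By the Tsiolkovsky rocket equation, Δv = v_e · ln(54,250/6,511.4) = 4481.6 × ln(8.332) = 4481.6 × 2.1200 ≈ 9501 m/s.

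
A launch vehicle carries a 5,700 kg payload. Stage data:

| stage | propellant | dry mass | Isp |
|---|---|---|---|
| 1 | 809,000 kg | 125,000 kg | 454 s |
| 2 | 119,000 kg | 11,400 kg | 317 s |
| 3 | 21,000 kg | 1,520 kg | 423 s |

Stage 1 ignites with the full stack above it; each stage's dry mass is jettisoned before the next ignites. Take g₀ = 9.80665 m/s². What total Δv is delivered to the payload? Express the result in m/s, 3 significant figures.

Δv ≈ 16000 m/s

Ignition mass of stage 1 = 809,000+125,000 + 119,000+11,400 + 21,000+1,520 + 5,700 = 1,092,620 kg.
Stage 1: m₀ = 1,092,620 kg, m_f = 1,092,620 − 809,000 = 283,620 kg; Δv = 454×9.80665×ln(3.852) = 4452.2×1.3487 ≈ 6005 m/s.
Stage 2: m₀ = 158,620 kg, m_f = 158,620 − 119,000 = 39,620 kg; Δv = 317×9.80665×ln(4.004) = 3108.7×1.3872 ≈ 4312 m/s.
Stage 3: m₀ = 28,220 kg, m_f = 28,220 − 21,000 = 7,220 kg; Δv = 423×9.80665×ln(3.909) = 4148.2×1.3632 ≈ 5655 m/s.
Total Δv = 6005 + 4312 + 5655 = 15972 m/s.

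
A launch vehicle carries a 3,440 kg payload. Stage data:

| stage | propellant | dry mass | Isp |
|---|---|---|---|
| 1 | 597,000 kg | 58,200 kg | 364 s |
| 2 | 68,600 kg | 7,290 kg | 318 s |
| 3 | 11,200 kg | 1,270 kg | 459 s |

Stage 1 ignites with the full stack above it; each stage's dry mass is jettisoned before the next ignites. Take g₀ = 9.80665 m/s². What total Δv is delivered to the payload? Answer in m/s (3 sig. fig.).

Ignition mass of stage 1 = 597,000+58,200 + 68,600+7,290 + 11,200+1,270 + 3,440 = 747,000 kg.
Stage 1: m₀ = 747,000 kg, m_f = 747,000 − 597,000 = 150,000 kg; Δv = 364×9.80665×ln(4.98) = 3569.6×1.6054 ≈ 5731 m/s.
Stage 2: m₀ = 91,800 kg, m_f = 91,800 − 68,600 = 23,200 kg; Δv = 318×9.80665×ln(3.957) = 3118.5×1.3755 ≈ 4289 m/s.
Stage 3: m₀ = 15,910 kg, m_f = 15,910 − 11,200 = 4,710 kg; Δv = 459×9.80665×ln(3.378) = 4501.3×1.2173 ≈ 5479 m/s.
Total Δv = 5731 + 4289 + 5479 = 15499 m/s.

Δv ≈ 15500 m/s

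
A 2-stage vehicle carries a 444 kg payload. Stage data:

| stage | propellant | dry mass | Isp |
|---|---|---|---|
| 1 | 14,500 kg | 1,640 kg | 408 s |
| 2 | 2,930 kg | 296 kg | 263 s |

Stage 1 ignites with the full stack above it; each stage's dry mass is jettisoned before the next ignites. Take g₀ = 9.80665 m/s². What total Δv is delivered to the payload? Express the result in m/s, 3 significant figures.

Ignition mass of stage 1 = 14,500+1,640 + 2,930+296 + 444 = 19,810 kg.
Stage 1: m₀ = 19,810 kg, m_f = 19,810 − 14,500 = 5,310 kg; Δv = 408×9.80665×ln(3.731) = 4001.1×1.3166 ≈ 5268 m/s.
Stage 2: m₀ = 3,670 kg, m_f = 3,670 − 2,930 = 740 kg; Δv = 263×9.80665×ln(4.959) = 2579.1×1.6013 ≈ 4130 m/s.
Total Δv = 5268 + 4130 = 9398 m/s.

Δv ≈ 9400 m/s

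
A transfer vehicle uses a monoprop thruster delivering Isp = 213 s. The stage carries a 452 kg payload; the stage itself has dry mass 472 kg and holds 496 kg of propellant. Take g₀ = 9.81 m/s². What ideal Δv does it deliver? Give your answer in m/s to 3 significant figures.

Δv ≈ 898 m/s

v_e = Isp · g₀ = 213 × 9.81 = 2089.5 m/s.
m₀ = payload + dry + propellant = 452 + 472 + 496 = 1,420 kg.
m_f = payload + dry = 452 + 472 = 924 kg.
Using Δv = v_e ln(m₀/m_f): Δv = v_e · ln(m₀/m_f) = 2089.5 × ln(1.537) = 2089.5 × 0.4297 ≈ 897.9 m/s.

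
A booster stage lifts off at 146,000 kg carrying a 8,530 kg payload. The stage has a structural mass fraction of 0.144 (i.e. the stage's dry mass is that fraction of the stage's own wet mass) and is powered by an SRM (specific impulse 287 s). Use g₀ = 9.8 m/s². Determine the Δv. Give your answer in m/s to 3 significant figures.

Stage wet mass = m₀ − payload = 146,000 − 8,530 = 137,470 kg.
Stage dry mass = ε × stage wet mass = 0.144 × 137,470 = 19,795.7 kg.
Burnout mass m_f = stage dry + payload = 19,795.7 + 8,530 = 28,325.7 kg.
v_e = Isp · g₀ = 287 × 9.8 = 2812.6 m/s.
From the ideal rocket equation, Δv = v_e · ln(146,000/28,325.7) = 2812.6 × ln(5.154) = 2812.6 × 1.6398 ≈ 4612 m/s.

Δv ≈ 4610 m/s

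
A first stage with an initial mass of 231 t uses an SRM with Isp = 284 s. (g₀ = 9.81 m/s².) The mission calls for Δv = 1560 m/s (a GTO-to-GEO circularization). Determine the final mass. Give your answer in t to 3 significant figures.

final mass ≈ 132 t

v_e = Isp · g₀ = 284 × 9.81 = 2786.0 m/s.
Using Δv = v_e ln(m₀/m_f): m₀/m_f = exp(Δv / v_e) = exp(1560 / 2786.0) = exp(0.5599) = 1.7506.
m_f = m₀ / 1.7506 = 231 / 1.7506 = 131.955 t.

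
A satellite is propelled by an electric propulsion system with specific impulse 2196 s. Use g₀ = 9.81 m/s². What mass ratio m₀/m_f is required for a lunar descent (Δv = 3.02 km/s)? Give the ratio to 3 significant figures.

v_e = Isp · g₀ = 2196 × 9.81 = 21542.8 m/s.
Rocket equation: m₀/m_f = exp(Δv / v_e) = exp(3020 / 21542.8) = exp(0.1402) = 1.1505.

mass ratio ≈ 1.15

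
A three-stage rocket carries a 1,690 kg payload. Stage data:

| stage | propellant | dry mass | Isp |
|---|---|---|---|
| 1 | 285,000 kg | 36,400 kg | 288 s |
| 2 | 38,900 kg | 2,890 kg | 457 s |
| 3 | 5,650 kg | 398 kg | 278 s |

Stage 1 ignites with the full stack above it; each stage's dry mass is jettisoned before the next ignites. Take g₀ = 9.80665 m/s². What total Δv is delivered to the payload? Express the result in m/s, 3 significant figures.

Ignition mass of stage 1 = 285,000+36,400 + 38,900+2,890 + 5,650+398 + 1,690 = 370,928 kg.
Stage 1: m₀ = 370,928 kg, m_f = 370,928 − 285,000 = 85,928 kg; Δv = 288×9.80665×ln(4.317) = 2824.3×1.4625 ≈ 4131 m/s.
Stage 2: m₀ = 49,528 kg, m_f = 49,528 − 38,900 = 10,628 kg; Δv = 457×9.80665×ln(4.66) = 4481.6×1.5390 ≈ 6897 m/s.
Stage 3: m₀ = 7,738 kg, m_f = 7,738 − 5,650 = 2,088 kg; Δv = 278×9.80665×ln(3.706) = 2726.2×1.3099 ≈ 3571 m/s.
Total Δv = 4131 + 6897 + 3571 = 14599 m/s.

Δv ≈ 14600 m/s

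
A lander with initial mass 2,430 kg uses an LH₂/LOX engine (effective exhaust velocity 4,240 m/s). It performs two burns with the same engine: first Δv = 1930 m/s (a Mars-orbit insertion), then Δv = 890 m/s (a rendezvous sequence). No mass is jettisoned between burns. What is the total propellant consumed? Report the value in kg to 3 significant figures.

After the first burn: m = 2430 × exp(−1930/4240.0) = 2430 × 0.63433 = 1,541.42 kg.
After the second burn: m = 1,541.42 × exp(−890/4240.0) = 1,541.42 × 0.81066 = 1,249.57 kg.
Total propellant = m₀ − m_final = 2430 − 1,249.57 = 1,180.43 kg.

total propellant consumed ≈ 1180 kg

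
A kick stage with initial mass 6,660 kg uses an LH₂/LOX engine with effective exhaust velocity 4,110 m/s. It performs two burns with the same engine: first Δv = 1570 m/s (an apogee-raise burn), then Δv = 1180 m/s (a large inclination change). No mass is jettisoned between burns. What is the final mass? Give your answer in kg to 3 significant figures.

final mass ≈ 3410 kg

After the first burn: m = 6660 × exp(−1570/4110.0) = 6660 × 0.68250 = 4,545.45 kg.
After the second burn: m = 4,545.45 × exp(−1180/4110.0) = 4,545.45 × 0.75043 = 3,411.04 kg.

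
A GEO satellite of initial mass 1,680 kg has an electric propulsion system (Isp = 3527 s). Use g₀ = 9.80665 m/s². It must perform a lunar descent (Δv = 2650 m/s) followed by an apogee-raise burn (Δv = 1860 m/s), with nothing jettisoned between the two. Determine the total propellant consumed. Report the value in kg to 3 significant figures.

total propellant consumed ≈ 205 kg

v_e = Isp · g₀ = 3527 × 9.80665 = 34588.1 m/s.
After the first burn: m = 1680 × exp(−2650/34588.1) = 1680 × 0.92625 = 1,556.1 kg.
After the second burn: m = 1,556.1 × exp(−1860/34588.1) = 1,556.1 × 0.94764 = 1,474.62 kg.
Total propellant = m₀ − m_final = 1680 − 1,474.62 = 205.38 kg.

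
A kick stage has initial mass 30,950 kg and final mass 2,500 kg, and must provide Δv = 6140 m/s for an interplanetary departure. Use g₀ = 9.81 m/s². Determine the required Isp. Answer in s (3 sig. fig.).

Isp ≈ 249 s

ln(m₀/m_f) = ln(30950/2500) = ln(12.38) = 2.5161.
From the ideal rocket equation, v_e = Δv / ln(m₀/m_f) = 6140 / 2.5161 = 2440.3 m/s.
Isp = v_e / g₀ = 2440.3 / 9.81 = 248.8 s.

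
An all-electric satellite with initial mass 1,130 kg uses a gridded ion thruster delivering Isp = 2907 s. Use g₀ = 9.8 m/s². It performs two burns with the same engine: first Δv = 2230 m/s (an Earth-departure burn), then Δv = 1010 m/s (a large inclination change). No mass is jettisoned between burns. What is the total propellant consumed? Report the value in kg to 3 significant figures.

v_e = Isp · g₀ = 2907 × 9.8 = 28488.6 m/s.
After the first burn: m = 1130 × exp(−2230/28488.6) = 1130 × 0.92471 = 1,044.92 kg.
After the second burn: m = 1,044.92 × exp(−1010/28488.6) = 1,044.92 × 0.96517 = 1,008.53 kg.
Total propellant = m₀ − m_final = 1130 − 1,008.53 = 121.47 kg.

total propellant consumed ≈ 121 kg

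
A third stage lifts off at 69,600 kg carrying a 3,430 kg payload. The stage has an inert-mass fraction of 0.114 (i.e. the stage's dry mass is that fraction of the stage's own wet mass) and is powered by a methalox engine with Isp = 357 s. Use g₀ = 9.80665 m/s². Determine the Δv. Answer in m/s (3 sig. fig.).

Stage wet mass = m₀ − payload = 69,600 − 3,430 = 66,170 kg.
Stage dry mass = ε × stage wet mass = 0.114 × 66,170 = 7,543.38 kg.
Burnout mass m_f = stage dry + payload = 7,543.38 + 3,430 = 10,973.38 kg.
v_e = Isp · g₀ = 357 × 9.80665 = 3501.0 m/s.
By the Tsiolkovsky rocket equation, Δv = v_e · ln(69,600/10,973.38) = 3501.0 × ln(6.343) = 3501.0 × 1.8473 ≈ 6467 m/s.

Δv ≈ 6470 m/s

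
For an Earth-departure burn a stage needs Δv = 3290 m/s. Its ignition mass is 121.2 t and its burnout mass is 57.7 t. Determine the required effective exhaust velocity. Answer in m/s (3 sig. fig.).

v_e ≈ 4430 m/s

ln(m₀/m_f) = ln(121200/57700) = ln(2.101) = 0.7422.
v_e = Δv / ln(m₀/m_f) = 3290 / 0.7422 = 4432.9 m/s.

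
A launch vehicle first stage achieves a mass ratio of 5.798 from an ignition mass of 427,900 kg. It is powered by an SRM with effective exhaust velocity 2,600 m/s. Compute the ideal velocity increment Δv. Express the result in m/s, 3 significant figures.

Δv ≈ 4570 m/s

By the Tsiolkovsky rocket equation, Δv = v_e · ln(5.798) = 2600.0 × 1.7575 ≈ 4569.5 m/s.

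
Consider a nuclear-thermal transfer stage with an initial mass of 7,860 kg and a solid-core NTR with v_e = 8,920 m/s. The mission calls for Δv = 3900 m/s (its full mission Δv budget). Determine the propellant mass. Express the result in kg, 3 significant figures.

m₀/m_f = exp(Δv / v_e) = exp(3900 / 8920.0) = exp(0.4372) = 1.5484.
m_f = 7,860 / 1.5484 = 5,076.21 kg, so propellant = m₀ − m_f = 7,860 − 5,076.21 = 2,783.79 kg.

propellant mass ≈ 2780 kg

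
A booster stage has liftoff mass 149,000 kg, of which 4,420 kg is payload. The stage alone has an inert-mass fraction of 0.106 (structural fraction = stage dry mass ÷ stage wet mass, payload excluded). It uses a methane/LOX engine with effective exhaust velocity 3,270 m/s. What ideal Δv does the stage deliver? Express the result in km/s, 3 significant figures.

Δv ≈ 6.61 km/s

Stage wet mass = m₀ − payload = 149,000 − 4,420 = 144,580 kg.
Stage dry mass = ε × stage wet mass = 0.106 × 144,580 = 15,325.5 kg.
Burnout mass m_f = stage dry + payload = 15,325.5 + 4,420 = 19,745.5 kg.
Using Δv = v_e ln(m₀/m_f): Δv = v_e · ln(149,000/19,745.5) = 3270.0 × ln(7.546) = 3270.0 × 2.0210 ≈ 6609 m/s.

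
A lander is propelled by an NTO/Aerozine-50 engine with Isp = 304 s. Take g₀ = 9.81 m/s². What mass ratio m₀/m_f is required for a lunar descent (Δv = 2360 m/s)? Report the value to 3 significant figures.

v_e = Isp · g₀ = 304 × 9.81 = 2982.2 m/s.
Rocket equation: m₀/m_f = exp(Δv / v_e) = exp(2360 / 2982.2) = exp(0.7914) = 2.2064.

mass ratio ≈ 2.21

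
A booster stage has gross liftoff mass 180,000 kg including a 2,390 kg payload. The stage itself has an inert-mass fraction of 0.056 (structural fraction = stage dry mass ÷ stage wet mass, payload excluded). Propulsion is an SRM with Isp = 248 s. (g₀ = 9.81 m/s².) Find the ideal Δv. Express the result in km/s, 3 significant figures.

Δv ≈ 6.52 km/s

Stage wet mass = m₀ − payload = 180,000 − 2,390 = 177,610 kg.
Stage dry mass = ε × stage wet mass = 0.056 × 177,610 = 9,946.16 kg.
Burnout mass m_f = stage dry + payload = 9,946.16 + 2,390 = 12,336.16 kg.
v_e = Isp · g₀ = 248 × 9.81 = 2432.9 m/s.
Using Δv = v_e ln(m₀/m_f): Δv = v_e · ln(180,000/12,336.16) = 2432.9 × ln(14.59) = 2432.9 × 2.6804 ≈ 6521 m/s.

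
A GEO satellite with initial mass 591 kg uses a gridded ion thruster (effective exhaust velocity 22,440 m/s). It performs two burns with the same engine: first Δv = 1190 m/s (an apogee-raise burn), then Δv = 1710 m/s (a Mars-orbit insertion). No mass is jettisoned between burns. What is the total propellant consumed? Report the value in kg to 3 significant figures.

After the first burn: m = 591 × exp(−1190/22440.0) = 591 × 0.94835 = 560.475 kg.
After the second burn: m = 560.475 × exp(−1710/22440.0) = 560.475 × 0.92663 = 519.353 kg.
Total propellant = m₀ − m_final = 591 − 519.353 = 71.647 kg.

total propellant consumed ≈ 71.6 kg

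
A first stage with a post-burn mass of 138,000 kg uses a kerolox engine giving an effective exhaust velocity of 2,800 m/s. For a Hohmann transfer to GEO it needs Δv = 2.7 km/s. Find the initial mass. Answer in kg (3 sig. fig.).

m₀/m_f = exp(Δv / v_e) = exp(2700 / 2800.0) = exp(0.9643) = 2.6229.
m₀ = m_f × 2.6229 = 138,000 × 2.6229 = 361,960 kg.

initial mass ≈ 362000 kg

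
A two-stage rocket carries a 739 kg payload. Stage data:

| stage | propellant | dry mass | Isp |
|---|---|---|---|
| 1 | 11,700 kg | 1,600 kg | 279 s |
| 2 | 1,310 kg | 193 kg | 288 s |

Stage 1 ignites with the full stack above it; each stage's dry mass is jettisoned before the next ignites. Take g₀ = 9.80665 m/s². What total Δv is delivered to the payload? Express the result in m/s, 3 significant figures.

Ignition mass of stage 1 = 11,700+1,600 + 1,310+193 + 739 = 15,542 kg.
Stage 1: m₀ = 15,542 kg, m_f = 15,542 − 11,700 = 3,842 kg; Δv = 279×9.80665×ln(4.045) = 2736.1×1.3976 ≈ 3824 m/s.
Stage 2: m₀ = 2,242 kg, m_f = 2,242 − 1,310 = 932 kg; Δv = 288×9.80665×ln(2.406) = 2824.3×0.8778 ≈ 2479 m/s.
Total Δv = 3824 + 2479 = 6303 m/s.

Δv ≈ 6300 m/s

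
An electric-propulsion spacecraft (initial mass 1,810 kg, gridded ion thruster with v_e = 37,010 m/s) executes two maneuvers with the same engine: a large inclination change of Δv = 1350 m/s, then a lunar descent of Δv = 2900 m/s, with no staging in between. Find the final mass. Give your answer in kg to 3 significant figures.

After the first burn: m = 1810 × exp(−1350/37010.0) = 1810 × 0.96418 = 1,745.17 kg.
After the second burn: m = 1,745.17 × exp(−2900/37010.0) = 1,745.17 × 0.92463 = 1,613.64 kg.

final mass ≈ 1610 kg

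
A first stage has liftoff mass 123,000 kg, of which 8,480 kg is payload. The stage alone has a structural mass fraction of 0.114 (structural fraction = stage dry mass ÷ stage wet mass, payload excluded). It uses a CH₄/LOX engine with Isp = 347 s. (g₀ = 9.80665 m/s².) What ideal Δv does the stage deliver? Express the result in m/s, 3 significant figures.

Stage wet mass = m₀ − payload = 123,000 − 8,480 = 114,520 kg.
Stage dry mass = ε × stage wet mass = 0.114 × 114,520 = 13,055.3 kg.
Burnout mass m_f = stage dry + payload = 13,055.3 + 8,480 = 21,535.3 kg.
v_e = Isp · g₀ = 347 × 9.80665 = 3402.9 m/s.
Δv = v_e · ln(123,000/21,535.3) = 3402.9 × ln(5.712) = 3402.9 × 1.7425 ≈ 5930 m/s.

Δv ≈ 5930 m/s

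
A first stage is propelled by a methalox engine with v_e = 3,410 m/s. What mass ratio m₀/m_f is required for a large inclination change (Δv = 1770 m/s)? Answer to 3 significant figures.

mass ratio ≈ 1.68

m₀/m_f = exp(Δv / v_e) = exp(1770 / 3410.0) = exp(0.5191) = 1.6804.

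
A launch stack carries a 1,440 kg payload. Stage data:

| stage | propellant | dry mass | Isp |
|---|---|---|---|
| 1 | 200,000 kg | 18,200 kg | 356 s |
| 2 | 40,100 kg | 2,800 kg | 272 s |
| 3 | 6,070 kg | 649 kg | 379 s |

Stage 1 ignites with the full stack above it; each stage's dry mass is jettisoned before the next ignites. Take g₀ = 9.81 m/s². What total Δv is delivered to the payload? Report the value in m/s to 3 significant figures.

Ignition mass of stage 1 = 200,000+18,200 + 40,100+2,800 + 6,070+649 + 1,440 = 269,259 kg.
Stage 1: m₀ = 269,259 kg, m_f = 269,259 − 200,000 = 69,259 kg; Δv = 356×9.81×ln(3.888) = 3492.4×1.3578 ≈ 4742 m/s.
Stage 2: m₀ = 51,059 kg, m_f = 51,059 − 40,100 = 10,959 kg; Δv = 272×9.81×ln(4.659) = 2668.3×1.5388 ≈ 4106 m/s.
Stage 3: m₀ = 8,159 kg, m_f = 8,159 − 6,070 = 2,089 kg; Δv = 379×9.81×ln(3.906) = 3718.0×1.3624 ≈ 5066 m/s.
Total Δv = 4742 + 4106 + 5066 = 13914 m/s.

Δv ≈ 13900 m/s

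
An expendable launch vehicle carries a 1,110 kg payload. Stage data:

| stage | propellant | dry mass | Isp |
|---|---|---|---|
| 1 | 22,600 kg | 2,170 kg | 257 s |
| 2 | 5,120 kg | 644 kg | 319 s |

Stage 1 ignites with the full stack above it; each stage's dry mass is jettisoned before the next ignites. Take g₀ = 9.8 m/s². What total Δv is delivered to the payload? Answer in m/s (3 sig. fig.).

Ignition mass of stage 1 = 22,600+2,170 + 5,120+644 + 1,110 = 31,644 kg.
Stage 1: m₀ = 31,644 kg, m_f = 31,644 − 22,600 = 9,044 kg; Δv = 257×9.8×ln(3.499) = 2518.6×1.2524 ≈ 3154 m/s.
Stage 2: m₀ = 6,874 kg, m_f = 6,874 − 5,120 = 1,754 kg; Δv = 319×9.8×ln(3.919) = 3126.2×1.3658 ≈ 4270 m/s.
Total Δv = 3154 + 4270 = 7424 m/s.

Δv ≈ 7420 m/s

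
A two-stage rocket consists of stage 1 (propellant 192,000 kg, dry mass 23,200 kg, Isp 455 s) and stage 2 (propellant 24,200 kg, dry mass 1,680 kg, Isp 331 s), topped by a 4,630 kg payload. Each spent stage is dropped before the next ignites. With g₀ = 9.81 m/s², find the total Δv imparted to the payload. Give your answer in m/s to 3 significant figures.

Ignition mass of stage 1 = 192,000+23,200 + 24,200+1,680 + 4,630 = 245,710 kg.
Stage 1: m₀ = 245,710 kg, m_f = 245,710 − 192,000 = 53,710 kg; Δv = 455×9.81×ln(4.575) = 4463.6×1.5206 ≈ 6787 m/s.
Stage 2: m₀ = 30,510 kg, m_f = 30,510 − 24,200 = 6,310 kg; Δv = 331×9.81×ln(4.835) = 3247.1×1.5759 ≈ 5117 m/s.
Total Δv = 6787 + 5117 = 11904 m/s.

Δv ≈ 11900 m/s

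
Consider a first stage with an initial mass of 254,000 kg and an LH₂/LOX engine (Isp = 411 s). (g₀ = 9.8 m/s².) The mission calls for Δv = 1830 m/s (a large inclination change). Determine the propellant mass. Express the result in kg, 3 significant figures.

v_e = Isp · g₀ = 411 × 9.8 = 4027.8 m/s.
Using Δv = v_e ln(m₀/m_f): m₀/m_f = exp(Δv / v_e) = exp(1830 / 4027.8) = exp(0.4543) = 1.5751.
m_f = 254,000 / 1.5751 = 161,260 kg, so propellant = m₀ − m_f = 254,000 − 161,260 = 92,740 kg.

propellant mass ≈ 92700 kg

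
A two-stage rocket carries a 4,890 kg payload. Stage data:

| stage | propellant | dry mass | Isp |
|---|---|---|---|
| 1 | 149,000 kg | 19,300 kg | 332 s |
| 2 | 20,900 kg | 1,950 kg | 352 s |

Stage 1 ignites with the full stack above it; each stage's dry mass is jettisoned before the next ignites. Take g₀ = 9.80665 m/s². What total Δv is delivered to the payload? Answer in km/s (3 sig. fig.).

Ignition mass of stage 1 = 149,000+19,300 + 20,900+1,950 + 4,890 = 196,040 kg.
Stage 1: m₀ = 196,040 kg, m_f = 196,040 − 149,000 = 47,040 kg; Δv = 332×9.80665×ln(4.168) = 3255.8×1.4273 ≈ 4647 m/s.
Stage 2: m₀ = 27,740 kg, m_f = 27,740 − 20,900 = 6,840 kg; Δv = 352×9.80665×ln(4.056) = 3451.9×1.4001 ≈ 4833 m/s.
Total Δv = 4647 + 4833 = 9480 m/s.

Δv ≈ 9.48 km/s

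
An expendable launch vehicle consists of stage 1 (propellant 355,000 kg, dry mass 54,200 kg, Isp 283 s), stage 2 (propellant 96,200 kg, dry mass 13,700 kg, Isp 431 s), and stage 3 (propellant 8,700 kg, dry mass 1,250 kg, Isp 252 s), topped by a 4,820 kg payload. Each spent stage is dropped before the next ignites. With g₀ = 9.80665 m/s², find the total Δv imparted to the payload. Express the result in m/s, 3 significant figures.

Δv ≈ 11500 m/s

Ignition mass of stage 1 = 355,000+54,200 + 96,200+13,700 + 8,700+1,250 + 4,820 = 533,870 kg.
Stage 1: m₀ = 533,870 kg, m_f = 533,870 − 355,000 = 178,870 kg; Δv = 283×9.80665×ln(2.985) = 2775.3×1.0935 ≈ 3035 m/s.
Stage 2: m₀ = 124,670 kg, m_f = 124,670 − 96,200 = 28,470 kg; Δv = 431×9.80665×ln(4.379) = 4226.7×1.4768 ≈ 6242 m/s.
Stage 3: m₀ = 14,770 kg, m_f = 14,770 − 8,700 = 6,070 kg; Δv = 252×9.80665×ln(2.433) = 2471.3×0.8892 ≈ 2198 m/s.
Total Δv = 3035 + 6242 + 2198 = 11475 m/s.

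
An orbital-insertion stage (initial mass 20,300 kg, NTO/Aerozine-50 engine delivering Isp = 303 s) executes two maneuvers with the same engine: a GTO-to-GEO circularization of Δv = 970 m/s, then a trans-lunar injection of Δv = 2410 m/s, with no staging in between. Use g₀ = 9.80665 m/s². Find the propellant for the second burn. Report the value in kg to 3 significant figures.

v_e = Isp · g₀ = 303 × 9.80665 = 2971.4 m/s.
After the first burn: m = 20300 × exp(−970/2971.4) = 20300 × 0.72148 = 14,646 kg.
After the second burn: m = 14,646 × exp(−2410/2971.4) = 14,646 × 0.44439 = 6,508.54 kg.
Second-burn propellant = 14,646 − 6,508.54 = 8,137.46 kg.

propellant for the second burn ≈ 8140 kg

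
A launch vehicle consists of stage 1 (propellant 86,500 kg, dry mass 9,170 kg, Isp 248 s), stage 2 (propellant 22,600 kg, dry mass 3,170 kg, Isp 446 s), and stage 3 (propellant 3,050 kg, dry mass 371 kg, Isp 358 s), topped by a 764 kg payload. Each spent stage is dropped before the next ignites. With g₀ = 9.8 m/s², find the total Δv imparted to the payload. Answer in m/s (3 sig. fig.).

Δv ≈ 13600 m/s

Ignition mass of stage 1 = 86,500+9,170 + 22,600+3,170 + 3,050+371 + 764 = 125,625 kg.
Stage 1: m₀ = 125,625 kg, m_f = 125,625 − 86,500 = 39,125 kg; Δv = 248×9.8×ln(3.211) = 2430.4×1.1665 ≈ 2835 m/s.
Stage 2: m₀ = 29,955 kg, m_f = 29,955 − 22,600 = 7,355 kg; Δv = 446×9.8×ln(4.073) = 4370.8×1.4043 ≈ 6138 m/s.
Stage 3: m₀ = 4,185 kg, m_f = 4,185 − 3,050 = 1,135 kg; Δv = 358×9.8×ln(3.687) = 3508.4×1.3049 ≈ 4578 m/s.
Total Δv = 2835 + 6138 + 4578 = 13551 m/s.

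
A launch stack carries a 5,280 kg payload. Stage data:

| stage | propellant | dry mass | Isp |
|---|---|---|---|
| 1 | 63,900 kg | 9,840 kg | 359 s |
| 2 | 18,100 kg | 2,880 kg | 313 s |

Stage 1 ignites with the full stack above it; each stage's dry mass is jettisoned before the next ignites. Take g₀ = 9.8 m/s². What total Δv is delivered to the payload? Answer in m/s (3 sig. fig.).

Ignition mass of stage 1 = 63,900+9,840 + 18,100+2,880 + 5,280 = 100,000 kg.
Stage 1: m₀ = 100,000 kg, m_f = 100,000 − 63,900 = 36,100 kg; Δv = 359×9.8×ln(2.77) = 3518.2×1.0189 ≈ 3585 m/s.
Stage 2: m₀ = 26,260 kg, m_f = 26,260 − 18,100 = 8,160 kg; Δv = 313×9.8×ln(3.218) = 3067.4×1.1688 ≈ 3585 m/s.
Total Δv = 3585 + 3585 = 7170 m/s.

Δv ≈ 7170 m/s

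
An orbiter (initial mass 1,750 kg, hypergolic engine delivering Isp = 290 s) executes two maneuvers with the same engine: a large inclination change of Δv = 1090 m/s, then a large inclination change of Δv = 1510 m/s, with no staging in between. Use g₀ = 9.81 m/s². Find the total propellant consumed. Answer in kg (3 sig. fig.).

total propellant consumed ≈ 1050 kg

v_e = Isp · g₀ = 290 × 9.81 = 2844.9 m/s.
After the first burn: m = 1750 × exp(−1090/2844.9) = 1750 × 0.68172 = 1,193.01 kg.
After the second burn: m = 1,193.01 × exp(−1510/2844.9) = 1,193.01 × 0.58815 = 701.669 kg.
Total propellant = m₀ − m_final = 1750 − 701.669 = 1,048.331 kg.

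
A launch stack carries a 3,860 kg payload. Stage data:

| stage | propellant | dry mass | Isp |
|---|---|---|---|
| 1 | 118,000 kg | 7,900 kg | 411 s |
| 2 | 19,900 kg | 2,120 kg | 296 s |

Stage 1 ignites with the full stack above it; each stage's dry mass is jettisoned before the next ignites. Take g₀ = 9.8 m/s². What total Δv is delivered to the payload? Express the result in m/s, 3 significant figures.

Δv ≈ 10300 m/s

Ignition mass of stage 1 = 118,000+7,900 + 19,900+2,120 + 3,860 = 151,780 kg.
Stage 1: m₀ = 151,780 kg, m_f = 151,780 − 118,000 = 33,780 kg; Δv = 411×9.8×ln(4.493) = 4027.8×1.5026 ≈ 6052 m/s.
Stage 2: m₀ = 25,880 kg, m_f = 25,880 − 19,900 = 5,980 kg; Δv = 296×9.8×ln(4.328) = 2900.8×1.4650 ≈ 4250 m/s.
Total Δv = 6052 + 4250 = 10302 m/s.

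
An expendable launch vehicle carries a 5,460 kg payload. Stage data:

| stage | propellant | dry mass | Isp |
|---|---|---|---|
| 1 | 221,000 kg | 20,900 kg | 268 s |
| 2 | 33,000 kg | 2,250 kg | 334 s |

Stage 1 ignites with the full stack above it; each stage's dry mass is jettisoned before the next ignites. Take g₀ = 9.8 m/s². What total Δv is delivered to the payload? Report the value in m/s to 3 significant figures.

Δv ≈ 9450 m/s

Ignition mass of stage 1 = 221,000+20,900 + 33,000+2,250 + 5,460 = 282,610 kg.
Stage 1: m₀ = 282,610 kg, m_f = 282,610 − 221,000 = 61,610 kg; Δv = 268×9.8×ln(4.587) = 2626.4×1.5232 ≈ 4001 m/s.
Stage 2: m₀ = 40,710 kg, m_f = 40,710 − 33,000 = 7,710 kg; Δv = 334×9.8×ln(5.28) = 3273.2×1.6640 ≈ 5446 m/s.
Total Δv = 4001 + 5446 = 9447 m/s.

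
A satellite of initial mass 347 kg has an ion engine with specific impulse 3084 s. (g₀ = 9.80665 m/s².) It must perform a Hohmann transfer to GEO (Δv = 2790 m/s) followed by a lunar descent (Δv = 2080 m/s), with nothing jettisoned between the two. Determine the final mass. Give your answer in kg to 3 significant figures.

v_e = Isp · g₀ = 3084 × 9.80665 = 30243.7 m/s.
After the first burn: m = 347 × exp(−2790/30243.7) = 347 × 0.91188 = 316.422 kg.
After the second burn: m = 316.422 × exp(−2080/30243.7) = 316.422 × 0.93354 = 295.393 kg.

final mass ≈ 295 kg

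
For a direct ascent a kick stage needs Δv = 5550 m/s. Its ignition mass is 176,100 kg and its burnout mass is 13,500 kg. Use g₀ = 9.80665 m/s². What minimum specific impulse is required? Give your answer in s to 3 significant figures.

Isp ≈ 220 s

ln(m₀/m_f) = ln(176100/13500) = ln(13.04) = 2.5684.
v_e = Δv / ln(m₀/m_f) = 5550 / 2.5684 = 2160.9 m/s.
Isp = v_e / g₀ = 2160.9 / 9.80665 = 220.4 s.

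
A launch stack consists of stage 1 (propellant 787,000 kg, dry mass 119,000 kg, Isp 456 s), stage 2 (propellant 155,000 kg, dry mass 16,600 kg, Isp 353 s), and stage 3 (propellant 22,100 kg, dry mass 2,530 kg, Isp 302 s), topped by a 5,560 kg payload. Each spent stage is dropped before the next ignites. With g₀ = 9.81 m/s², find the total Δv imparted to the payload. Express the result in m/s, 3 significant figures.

Ignition mass of stage 1 = 787,000+119,000 + 155,000+16,600 + 22,100+2,530 + 5,560 = 1,107,790 kg.
Stage 1: m₀ = 1,107,790 kg, m_f = 1,107,790 − 787,000 = 320,790 kg; Δv = 456×9.81×ln(3.453) = 4473.4×1.2393 ≈ 5544 m/s.
Stage 2: m₀ = 201,790 kg, m_f = 201,790 − 155,000 = 46,790 kg; Δv = 353×9.81×ln(4.313) = 3462.9×1.4616 ≈ 5061 m/s.
Stage 3: m₀ = 30,190 kg, m_f = 30,190 − 22,100 = 8,090 kg; Δv = 302×9.81×ln(3.732) = 2962.6×1.3169 ≈ 3901 m/s.
Total Δv = 5544 + 5061 + 3901 = 14506 m/s.

Δv ≈ 14500 m/s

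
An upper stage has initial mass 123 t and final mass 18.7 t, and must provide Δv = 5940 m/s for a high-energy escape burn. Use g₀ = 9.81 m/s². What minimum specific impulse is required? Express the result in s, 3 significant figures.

Isp ≈ 321 s

ln(m₀/m_f) = ln(123000/18700) = ln(6.578) = 1.8837.
v_e = Δv / ln(m₀/m_f) = 5940 / 1.8837 = 3153.4 m/s.
Isp = v_e / g₀ = 3153.4 / 9.81 = 321.5 s.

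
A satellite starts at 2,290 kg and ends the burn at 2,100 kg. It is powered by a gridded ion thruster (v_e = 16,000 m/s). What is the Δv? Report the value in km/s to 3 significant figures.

Δv ≈ 1.39 km/s

From the ideal rocket equation, Δv = v_e · ln(m₀/m_f) = 16000.0 × ln(1.09) = 16000.0 × 0.0866 ≈ 1385.8 m/s.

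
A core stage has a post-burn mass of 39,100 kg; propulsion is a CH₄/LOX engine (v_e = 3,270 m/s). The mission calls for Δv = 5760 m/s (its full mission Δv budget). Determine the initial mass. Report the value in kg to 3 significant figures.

initial mass ≈ 228000 kg

By the Tsiolkovsky rocket equation, m₀/m_f = exp(Δv / v_e) = exp(5760 / 3270.0) = exp(1.7615) = 5.8210.
m₀ = m_f × 5.8210 = 39,100 × 5.8210 = 227,601 kg.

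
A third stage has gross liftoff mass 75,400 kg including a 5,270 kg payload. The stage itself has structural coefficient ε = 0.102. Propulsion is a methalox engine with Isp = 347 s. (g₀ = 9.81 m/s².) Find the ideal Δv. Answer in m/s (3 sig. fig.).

Stage wet mass = m₀ − payload = 75,400 − 5,270 = 70,130 kg.
Stage dry mass = ε × stage wet mass = 0.102 × 70,130 = 7,153.26 kg.
Burnout mass m_f = stage dry + payload = 7,153.26 + 5,270 = 12,423.26 kg.
v_e = Isp · g₀ = 347 × 9.81 = 3404.1 m/s.
Δv = v_e · ln(75,400/12,423.26) = 3404.1 × ln(6.069) = 3404.1 × 1.8032 ≈ 6138 m/s.

Δv ≈ 6140 m/s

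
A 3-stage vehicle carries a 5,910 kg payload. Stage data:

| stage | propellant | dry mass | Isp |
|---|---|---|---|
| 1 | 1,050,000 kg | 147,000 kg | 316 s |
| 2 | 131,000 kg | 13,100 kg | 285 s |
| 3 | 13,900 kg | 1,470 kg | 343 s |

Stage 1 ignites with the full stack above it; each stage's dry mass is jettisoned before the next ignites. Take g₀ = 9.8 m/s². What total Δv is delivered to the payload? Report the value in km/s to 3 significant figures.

Ignition mass of stage 1 = 1,050,000+147,000 + 131,000+13,100 + 13,900+1,470 + 5,910 = 1,362,380 kg.
Stage 1: m₀ = 1,362,380 kg, m_f = 1,362,380 − 1,050,000 = 312,380 kg; Δv = 316×9.8×ln(4.361) = 3096.8×1.4728 ≈ 4561 m/s.
Stage 2: m₀ = 165,380 kg, m_f = 165,380 − 131,000 = 34,380 kg; Δv = 285×9.8×ln(4.81) = 2793.0×1.5708 ≈ 4387 m/s.
Stage 3: m₀ = 21,280 kg, m_f = 21,280 − 13,900 = 7,380 kg; Δv = 343×9.8×ln(2.883) = 3361.4×1.0590 ≈ 3560 m/s.
Total Δv = 4561 + 4387 + 3560 = 12508 m/s.

Δv ≈ 12.5 km/s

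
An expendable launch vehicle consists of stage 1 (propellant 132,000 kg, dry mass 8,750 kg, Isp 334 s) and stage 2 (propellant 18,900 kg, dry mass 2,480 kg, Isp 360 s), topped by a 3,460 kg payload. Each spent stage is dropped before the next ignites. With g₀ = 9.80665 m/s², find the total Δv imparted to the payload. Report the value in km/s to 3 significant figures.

Ignition mass of stage 1 = 132,000+8,750 + 18,900+2,480 + 3,460 = 165,590 kg.
Stage 1: m₀ = 165,590 kg, m_f = 165,590 − 132,000 = 33,590 kg; Δv = 334×9.80665×ln(4.93) = 3275.4×1.5953 ≈ 5225 m/s.
Stage 2: m₀ = 24,840 kg, m_f = 24,840 − 18,900 = 5,940 kg; Δv = 360×9.80665×ln(4.182) = 3530.4×1.4307 ≈ 5051 m/s.
Total Δv = 5225 + 5051 = 10276 m/s.

Δv ≈ 10.3 km/s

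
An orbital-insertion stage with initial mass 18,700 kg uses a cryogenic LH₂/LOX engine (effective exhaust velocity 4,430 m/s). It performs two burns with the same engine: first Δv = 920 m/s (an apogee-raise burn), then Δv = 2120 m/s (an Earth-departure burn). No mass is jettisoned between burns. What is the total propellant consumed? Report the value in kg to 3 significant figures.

total propellant consumed ≈ 9290 kg

After the first burn: m = 18700 × exp(−920/4430.0) = 18700 × 0.81247 = 15,193.2 kg.
After the second burn: m = 15,193.2 × exp(−2120/4430.0) = 15,193.2 × 0.61968 = 9,414.92 kg.
Total propellant = m₀ − m_final = 18700 − 9,414.92 = 9,285.08 kg.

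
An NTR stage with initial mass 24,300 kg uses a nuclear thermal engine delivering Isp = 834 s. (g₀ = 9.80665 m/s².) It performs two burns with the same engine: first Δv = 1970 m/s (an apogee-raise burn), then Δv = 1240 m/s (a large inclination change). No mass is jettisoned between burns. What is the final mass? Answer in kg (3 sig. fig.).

v_e = Isp · g₀ = 834 × 9.80665 = 8178.7 m/s.
After the first burn: m = 24300 × exp(−1970/8178.7) = 24300 × 0.78595 = 19,098.6 kg.
After the second burn: m = 19,098.6 × exp(−1240/8178.7) = 19,098.6 × 0.85932 = 16,411.8 kg.

final mass ≈ 16400 kg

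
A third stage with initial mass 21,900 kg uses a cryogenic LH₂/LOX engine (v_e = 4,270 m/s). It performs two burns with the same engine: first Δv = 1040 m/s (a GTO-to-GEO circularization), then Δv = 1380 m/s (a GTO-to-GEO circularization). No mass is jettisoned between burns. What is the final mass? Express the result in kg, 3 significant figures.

final mass ≈ 12400 kg

After the first burn: m = 21900 × exp(−1040/4270.0) = 21900 × 0.78383 = 17,165.9 kg.
After the second burn: m = 17,165.9 × exp(−1380/4270.0) = 17,165.9 × 0.72384 = 12,425.4 kg.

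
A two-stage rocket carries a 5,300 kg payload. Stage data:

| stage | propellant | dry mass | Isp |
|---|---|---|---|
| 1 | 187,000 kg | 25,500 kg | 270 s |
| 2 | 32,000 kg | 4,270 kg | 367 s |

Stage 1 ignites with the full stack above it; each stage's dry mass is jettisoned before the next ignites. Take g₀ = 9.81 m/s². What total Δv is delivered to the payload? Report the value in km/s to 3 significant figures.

Δv ≈ 8.82 km/s

Ignition mass of stage 1 = 187,000+25,500 + 32,000+4,270 + 5,300 = 254,070 kg.
Stage 1: m₀ = 254,070 kg, m_f = 254,070 − 187,000 = 67,070 kg; Δv = 270×9.81×ln(3.788) = 2648.7×1.3319 ≈ 3528 m/s.
Stage 2: m₀ = 41,570 kg, m_f = 41,570 − 32,000 = 9,570 kg; Δv = 367×9.81×ln(4.344) = 3600.3×1.4687 ≈ 5288 m/s.
Total Δv = 3528 + 5288 = 8816 m/s.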